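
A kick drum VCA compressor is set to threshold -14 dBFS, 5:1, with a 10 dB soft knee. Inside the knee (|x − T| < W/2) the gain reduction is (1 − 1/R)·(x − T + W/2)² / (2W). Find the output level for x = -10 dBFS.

-13.24 dBFS

x − T + W/2 = -10 − (-14) + 5 = 9.
GR = (1 − 1/5) × 9² / 20 = 0.8 × 81 / 20 = 3.24 dB.
Output = -10 − 3.24 = -13.24 dBFS.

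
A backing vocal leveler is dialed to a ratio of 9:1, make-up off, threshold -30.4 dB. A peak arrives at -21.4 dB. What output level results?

-29.4 dB

Overshoot: -21.4 − (-30.4) = 9 dB.
At 9:1 the overshoot is divided by 9, leaving 1 dB above threshold.
That puts the output at -29.4 dB.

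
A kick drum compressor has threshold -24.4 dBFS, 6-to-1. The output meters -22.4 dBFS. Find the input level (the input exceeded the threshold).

That's 2 dB above the -24.4 dBFS threshold.
Before 6:1 compression the overshoot was 2 × 6 = 12 dB, so input = -24.4 + 12 = -12.4 dBFS.

-12.4 dBFS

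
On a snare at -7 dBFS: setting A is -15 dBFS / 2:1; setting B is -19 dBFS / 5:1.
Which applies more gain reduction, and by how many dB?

A: overshoot 8 dB → output overshoot 4 dB → GR 4 dB.
B: overshoot 12 dB → output overshoot 2.4 dB → GR 9.6 dB.
B applies 5.6 dB more gain reduction.

B, by 5.6 dB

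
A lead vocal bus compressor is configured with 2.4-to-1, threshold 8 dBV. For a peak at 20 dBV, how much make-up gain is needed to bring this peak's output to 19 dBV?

6 dB

Without make-up, output = threshold + overshoot/2.4 = 8 + 5 = 13 dBV.
Gap to target: 6 dB.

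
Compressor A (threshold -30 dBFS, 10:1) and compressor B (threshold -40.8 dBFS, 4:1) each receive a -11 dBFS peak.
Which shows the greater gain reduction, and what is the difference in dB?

A: overshoot 19 dB → output overshoot 1.9 dB → GR 17.1 dB.
B: overshoot 29.8 dB → output overshoot 7.45 dB → GR 22.35 dB.
B applies 5.25 dB more gain reduction.

B, by 5.25 dB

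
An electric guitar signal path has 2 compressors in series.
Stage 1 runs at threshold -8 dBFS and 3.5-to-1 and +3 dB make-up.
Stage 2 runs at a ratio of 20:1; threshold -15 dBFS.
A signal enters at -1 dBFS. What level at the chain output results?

-14.4 dBFS

Stage 1: 7 dB above -8 dBFS, reduced 3.5:1 to 2 dB above → -6 dBFS; +3 dB make-up → -3 dBFS.
Stage 2: -3 dBFS is 12 dB over -15 dBFS; at 20:1 that becomes 0.6 dB over, giving -14.4 dBFS.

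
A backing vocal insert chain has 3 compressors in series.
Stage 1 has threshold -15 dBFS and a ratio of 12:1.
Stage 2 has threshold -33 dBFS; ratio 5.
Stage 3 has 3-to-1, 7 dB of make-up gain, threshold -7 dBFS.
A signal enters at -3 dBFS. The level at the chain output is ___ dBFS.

-22.2 dBFS

Stage 1: overshoot 12 dB → 12/12 = 1 dB → -14 dBFS.
Stage 2: -14 dBFS is 19 dB over -33 dBFS; at 5:1 that becomes 3.8 dB over, giving -29.2 dBFS.
Stage 3: -29.2 dBFS is at or below the -7 dBFS threshold — no compression; make-up brings it to -22.2 dBFS.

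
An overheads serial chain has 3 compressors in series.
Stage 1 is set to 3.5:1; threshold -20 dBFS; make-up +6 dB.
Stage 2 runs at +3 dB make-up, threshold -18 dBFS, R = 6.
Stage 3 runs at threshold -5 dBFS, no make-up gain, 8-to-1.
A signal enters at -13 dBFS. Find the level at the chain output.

-14 dBFS

Stage 1: overshoot 7 dB → 7/3.5 = 2 dB → -18 dBFS; +6 dB make-up → -12 dBFS.
Stage 2: 6 dB above -18 dBFS, reduced 6:1 to 1 dB above → -17 dBFS; +3 dB make-up → -14 dBFS.
Stage 3: -14 dBFS ≤ -5 dBFS, so stage 3 doesn't engage; output -14 dBFS.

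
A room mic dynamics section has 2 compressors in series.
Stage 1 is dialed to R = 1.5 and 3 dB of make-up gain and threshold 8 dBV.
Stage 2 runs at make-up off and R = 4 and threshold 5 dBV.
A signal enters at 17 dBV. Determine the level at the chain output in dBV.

8 dBV

Stage 1: 17 dBV is 9 dB over 8 dBV; at 1.5:1 that becomes 6 dB over, giving 14 dBV; +3 dB make-up → 17 dBV.
Stage 2: overshoot 12 dB → 12/4 = 3 dB → 8 dBV.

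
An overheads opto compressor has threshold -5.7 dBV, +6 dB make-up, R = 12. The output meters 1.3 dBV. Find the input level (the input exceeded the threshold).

6.3 dBV

Stripping the +6 dB make-up gives -4.7 dBV at the gain stage.
Post-compression overshoot = -4.7 − (-5.7) = 1 dB.
Undo the ratio: input overshoot = 1 × 12 = 12 dB, giving input = 6.3 dBV.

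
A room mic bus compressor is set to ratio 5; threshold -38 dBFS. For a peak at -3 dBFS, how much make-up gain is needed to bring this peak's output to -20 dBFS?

11 dB

The peak compresses to -38 + 35/5 = -31 dBFS.
To reach -20 dBFS requires -20 − (-31) = 11 dB of make-up.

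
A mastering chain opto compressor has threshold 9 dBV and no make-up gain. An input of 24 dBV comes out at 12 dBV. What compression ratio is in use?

5:1

Input overshoot = 24 − 9 = 15 dB; output overshoot = 12 − 9 = 3 dB.
Ratio = 15 / 3 = 5.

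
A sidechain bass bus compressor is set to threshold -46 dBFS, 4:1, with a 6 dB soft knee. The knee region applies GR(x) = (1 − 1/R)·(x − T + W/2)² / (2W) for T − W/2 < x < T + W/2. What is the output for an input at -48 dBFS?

-48.0625 dBFS

x − T + W/2 = -48 − (-46) + 3 = 1.
GR = (1 − 1/4) × 1² / 12 = 0.75 × 1 / 12 = 0.0625 dB.
Output = -48 − 0.0625 = -48.0625 dBFS.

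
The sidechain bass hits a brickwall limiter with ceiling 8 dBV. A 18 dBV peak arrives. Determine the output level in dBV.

At ∞:1, everything above 8 dBV is held at the ceiling.

8 dBV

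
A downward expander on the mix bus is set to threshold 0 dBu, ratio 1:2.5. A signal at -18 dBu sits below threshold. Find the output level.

Below threshold, a 1:2.5 expander applies gain = (2.5−1)×(T − x) of attenuation.
(2.5−1) × 18 = 27 dB, so output = -18 − 27 = -45 dBu.

-45 dBu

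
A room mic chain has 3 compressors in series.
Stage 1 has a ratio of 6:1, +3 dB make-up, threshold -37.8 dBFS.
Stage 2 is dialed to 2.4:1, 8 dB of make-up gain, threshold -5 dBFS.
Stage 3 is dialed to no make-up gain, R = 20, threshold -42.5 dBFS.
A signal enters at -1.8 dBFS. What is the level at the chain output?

Stage 1: 36 dB above -37.8 dBFS, reduced 6:1 to 6 dB above → -31.8 dBFS; +3 dB make-up → -28.8 dBFS.
Stage 2: -28.8 dBFS ≤ -5 dBFS, so stage 2 doesn't engage; make-up brings it to -20.8 dBFS.
Stage 3: 21.7 dB above -42.5 dBFS, reduced 20:1 to 1.085 dB above → -41.415 dBFS.

-41.415 dBFS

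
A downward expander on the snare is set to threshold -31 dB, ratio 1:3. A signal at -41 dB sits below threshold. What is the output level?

Undershoot = (-31) − (-41) = 10 dB.
At 1:3, that expands to 30 dB under threshold.
Output = -31 − 30 = -61 dB.

-61 dB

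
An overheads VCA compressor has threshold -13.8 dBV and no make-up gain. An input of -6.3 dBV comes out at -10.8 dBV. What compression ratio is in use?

2.5:1

Input overshoot = -6.3 − (-13.8) = 7.5 dB; output overshoot = -10.8 − (-13.8) = 3 dB.
Ratio = 7.5 / 3 = 2.5.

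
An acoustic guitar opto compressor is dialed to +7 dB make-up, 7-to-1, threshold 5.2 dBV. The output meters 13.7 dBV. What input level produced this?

Before make-up, the level was 13.7 − 7 = 6.7 dBV.
Post-compression overshoot = 6.7 − 5.2 = 1.5 dB.
Input overshoot = R × output overshoot = 10.5 dB → input = 5.2 + 10.5 = 15.7 dBV.

15.7 dBV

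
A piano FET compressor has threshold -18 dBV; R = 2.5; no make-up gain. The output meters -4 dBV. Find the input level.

17 dBV

The compressed level sits -4 − (-18) = 14 dB over threshold.
Input overshoot = R × output overshoot = 35 dB → input = -18 + 35 = 17 dBV.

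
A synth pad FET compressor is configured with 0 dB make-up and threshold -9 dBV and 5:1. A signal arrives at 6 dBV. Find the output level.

-6 dBV

6 dBV sits 15 dB over threshold.
The 15 dB excess becomes 3 dB after 5:1 reduction.
That puts the output at -6 dBV.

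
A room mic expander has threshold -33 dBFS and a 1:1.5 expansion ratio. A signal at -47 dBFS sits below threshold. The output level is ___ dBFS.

-54 dBFS

Undershoot = (-33) − (-47) = 14 dB.
At 1:1.5, that expands to 21 dB under threshold.
Output = -33 − 21 = -54 dBFS.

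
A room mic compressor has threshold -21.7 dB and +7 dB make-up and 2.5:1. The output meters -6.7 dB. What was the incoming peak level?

-1.7 dB

Before make-up, the level was -6.7 − 7 = -13.7 dB.
That's 8 dB above the -21.7 dB threshold.
Input overshoot = R × output overshoot = 20 dB → input = -21.7 + 20 = -1.7 dB.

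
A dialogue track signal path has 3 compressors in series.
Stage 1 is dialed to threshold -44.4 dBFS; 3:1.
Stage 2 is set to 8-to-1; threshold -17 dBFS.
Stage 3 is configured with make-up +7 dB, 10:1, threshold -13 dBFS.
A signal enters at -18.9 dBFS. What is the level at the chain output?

Stage 1: -18.9 dBFS is 25.5 dB over -44.4 dBFS; at 3:1 that becomes 8.5 dB over, giving -35.9 dBFS.
Stage 2: -35.9 dBFS is at or below the -17 dBFS threshold — no compression; output -35.9 dBFS.
Stage 3: below threshold (-35.9 ≤ -13); passes unchanged; make-up brings it to -28.9 dBFS.

-28.9 dBFS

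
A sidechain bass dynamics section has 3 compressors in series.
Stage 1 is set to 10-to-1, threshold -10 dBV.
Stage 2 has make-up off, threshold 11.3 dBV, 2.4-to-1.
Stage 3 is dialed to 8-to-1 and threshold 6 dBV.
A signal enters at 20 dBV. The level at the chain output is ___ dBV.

Stage 1: overshoot 30 dB → 30/10 = 3 dB → -7 dBV.
Stage 2: -7 dBV is at or below the 11.3 dBV threshold — no compression; output -7 dBV.
Stage 3: below threshold (-7 ≤ 6); passes unchanged; output -7 dBV.

-7 dBV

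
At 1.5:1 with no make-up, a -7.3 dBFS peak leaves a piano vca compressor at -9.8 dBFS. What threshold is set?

-14.8 dBFS

Input is 7.5 dB above T (since output overshoot × R = input overshoot: (-9.8 − T)·1.5 = -7.3 − T gives T = -14.8 dBFS).
Check: -14.8 + (-7.3 − (-14.8))/1.5 = -14.8 + 5 = -9.8 dBFS. ✓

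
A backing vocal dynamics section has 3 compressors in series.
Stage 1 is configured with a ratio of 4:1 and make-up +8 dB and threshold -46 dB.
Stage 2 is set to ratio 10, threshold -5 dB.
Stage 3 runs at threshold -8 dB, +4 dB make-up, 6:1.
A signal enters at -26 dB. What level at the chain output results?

Stage 1: 20 dB above -46 dB, reduced 4:1 to 5 dB above → -41 dB; +8 dB make-up → -33 dB.
Stage 2: below threshold (-33 ≤ -5); passes unchanged; output -33 dB.
Stage 3: -33 dB is at or below the -8 dB threshold — no compression; make-up brings it to -29 dB.

-29 dB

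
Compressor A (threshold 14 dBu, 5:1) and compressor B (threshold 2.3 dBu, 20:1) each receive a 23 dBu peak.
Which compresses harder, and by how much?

A: 9 dB over, compressed to 1.8 dB over, so 7.2 dB of GR.
B: 20.7 dB over, compressed to 1.035 dB over, so 19.665 dB of GR.
B reduces 12.465 dB more.

B, by 12.465 dB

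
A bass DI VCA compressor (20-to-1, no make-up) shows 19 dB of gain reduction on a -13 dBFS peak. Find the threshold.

-33 dBFS

Let T be the threshold. Output overshoot = (input overshoot)/R, so -32 − T = (-13 − T)/20.
20·(-32 − T) = -13 − T → 19·T = -640 − (-13) = -627.
T = -627/19 = -33 dBFS.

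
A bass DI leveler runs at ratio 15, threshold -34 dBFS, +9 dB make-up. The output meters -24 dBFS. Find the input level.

Before make-up, the level was -24 − 9 = -33 dBFS.
Post-compression overshoot = -33 − (-34) = 1 dB.
Before 15:1 compression the overshoot was 1 × 15 = 15 dB, so input = -34 + 15 = -19 dBFS.

-19 dBFS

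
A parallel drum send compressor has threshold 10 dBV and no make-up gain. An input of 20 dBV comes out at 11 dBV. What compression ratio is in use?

10:1

Input overshoot = 20 − 10 = 10 dB; output overshoot = 11 − 10 = 1 dB.
Ratio = 10 / 1 = 10.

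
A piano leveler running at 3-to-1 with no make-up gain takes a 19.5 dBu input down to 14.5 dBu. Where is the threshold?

12 dBu

Let T be the threshold. Output overshoot = (input overshoot)/R, so 14.5 − T = (19.5 − T)/3.
3·(14.5 − T) = 19.5 − T → 2·T = 43.5 − 19.5 = 24.
T = 24/2 = 12 dBu.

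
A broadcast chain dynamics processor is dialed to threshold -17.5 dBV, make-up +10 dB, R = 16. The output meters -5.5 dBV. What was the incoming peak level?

14.5 dBV

Stripping the +10 dB make-up gives -15.5 dBV at the gain stage.
The compressed level sits -15.5 − (-17.5) = 2 dB over threshold.
Undo the ratio: input overshoot = 2 × 16 = 32 dB, giving input = 14.5 dBV.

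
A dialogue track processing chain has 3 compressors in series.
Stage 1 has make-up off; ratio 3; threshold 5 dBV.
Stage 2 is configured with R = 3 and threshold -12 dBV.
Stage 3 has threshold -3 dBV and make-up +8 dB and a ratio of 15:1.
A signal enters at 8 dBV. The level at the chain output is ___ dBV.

Stage 1: 8 dBV is 3 dB over 5 dBV; at 3:1 that becomes 1 dB over, giving 6 dBV.
Stage 2: overshoot 18 dB → 18/3 = 6 dB → -6 dBV.
Stage 3: -6 dBV ≤ -3 dBV, so stage 3 doesn't engage; make-up brings it to 2 dBV.

2 dBV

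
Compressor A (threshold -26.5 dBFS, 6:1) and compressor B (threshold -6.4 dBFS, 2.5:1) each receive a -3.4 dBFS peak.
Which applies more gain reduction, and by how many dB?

A: GR = 23.1 − 23.1/6 = 19.25 dB.
B: GR = 3 − 3/2.5 = 1.8 dB.
Difference: 17.45 dB in favour of A.

A, by 17.45 dB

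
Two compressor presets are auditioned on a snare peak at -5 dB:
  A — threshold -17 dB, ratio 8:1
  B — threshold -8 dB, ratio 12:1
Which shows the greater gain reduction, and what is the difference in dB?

A, by 7.75 dB

A: GR = 12 − 12/8 = 10.5 dB.
B: GR = 3 − 3/12 = 2.75 dB.
A reduces 7.75 dB more.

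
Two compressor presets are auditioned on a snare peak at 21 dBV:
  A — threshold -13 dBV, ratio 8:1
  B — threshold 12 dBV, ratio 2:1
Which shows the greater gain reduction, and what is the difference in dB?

A: GR = 34 − 34/8 = 29.75 dB.
B: GR = 9 − 9/2 = 4.5 dB.
A reduces 25.25 dB more.

A, by 25.25 dB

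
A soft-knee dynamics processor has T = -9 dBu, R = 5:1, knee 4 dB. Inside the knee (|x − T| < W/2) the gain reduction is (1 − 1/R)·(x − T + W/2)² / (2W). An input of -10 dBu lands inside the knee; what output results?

-10.1 dBu

x − T + W/2 = -10 − (-9) + 2 = 1.
GR = (1 − 1/5) × 1² / 8 = 0.8 × 1 / 8 = 0.1 dB.
Output = -10 − 0.1 = -10.1 dBu.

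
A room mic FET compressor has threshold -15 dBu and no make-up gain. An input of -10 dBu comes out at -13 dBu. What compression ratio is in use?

Input overshoot = -10 − (-15) = 5 dB; output overshoot = -13 − (-15) = 2 dB.
Ratio = 5 / 2 = 2.5.

2.5:1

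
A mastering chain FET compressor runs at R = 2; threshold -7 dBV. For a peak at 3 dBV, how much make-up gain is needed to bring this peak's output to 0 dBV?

2 dB

Without make-up, output = threshold + overshoot/2 = -7 + 5 = -2 dBV.
Gap to target: 2 dB.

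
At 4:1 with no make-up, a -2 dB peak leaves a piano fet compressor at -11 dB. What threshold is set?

-14 dB

Let T be the threshold. Output overshoot = (input overshoot)/R, so -11 − T = (-2 − T)/4.
4·(-11 − T) = -2 − T → 3·T = -44 − (-2) = -42.
T = -42/3 = -14 dB.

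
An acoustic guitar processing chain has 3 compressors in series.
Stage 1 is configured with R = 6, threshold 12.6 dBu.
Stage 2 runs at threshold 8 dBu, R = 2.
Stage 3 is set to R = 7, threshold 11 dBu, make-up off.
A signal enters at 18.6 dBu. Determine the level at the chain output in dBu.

10.8 dBu

Stage 1: 6 dB above 12.6 dBu, reduced 6:1 to 1 dB above → 13.6 dBu.
Stage 2: 5.6 dB above 8 dBu, reduced 2:1 to 2.8 dB above → 10.8 dBu.
Stage 3: below threshold (10.8 ≤ 11); passes unchanged; output 10.8 dBu.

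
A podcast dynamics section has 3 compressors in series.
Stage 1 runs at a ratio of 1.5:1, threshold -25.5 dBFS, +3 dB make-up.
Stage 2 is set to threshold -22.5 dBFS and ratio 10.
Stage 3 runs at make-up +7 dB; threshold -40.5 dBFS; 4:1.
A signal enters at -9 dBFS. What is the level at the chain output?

-28.725 dBFS

Stage 1: -9 dBFS is 16.5 dB over -25.5 dBFS; at 1.5:1 that becomes 11 dB over, giving -14.5 dBFS; +3 dB make-up → -11.5 dBFS.
Stage 2: 11 dB above -22.5 dBFS, reduced 10:1 to 1.1 dB above → -21.4 dBFS.
Stage 3: overshoot 19.1 dB → 19.1/4 = 4.775 dB → -35.725 dBFS; +7 dB make-up → -28.725 dBFS.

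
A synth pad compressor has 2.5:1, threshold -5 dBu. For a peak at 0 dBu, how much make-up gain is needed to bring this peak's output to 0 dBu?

Without make-up, output = threshold + overshoot/2.5 = -5 + 2 = -3 dBu.
Gap to target: 3 dB.

3 dB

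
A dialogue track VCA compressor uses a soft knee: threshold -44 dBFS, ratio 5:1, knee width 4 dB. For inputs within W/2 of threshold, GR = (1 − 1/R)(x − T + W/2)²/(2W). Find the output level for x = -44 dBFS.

x − T + W/2 = -44 − (-44) + 2 = 2.
GR = (1 − 1/5) × 2² / 8 = 0.8 × 4 / 8 = 0.4 dB.
Output = -44 − 0.4 = -44.4 dBFS.

-44.4 dBFS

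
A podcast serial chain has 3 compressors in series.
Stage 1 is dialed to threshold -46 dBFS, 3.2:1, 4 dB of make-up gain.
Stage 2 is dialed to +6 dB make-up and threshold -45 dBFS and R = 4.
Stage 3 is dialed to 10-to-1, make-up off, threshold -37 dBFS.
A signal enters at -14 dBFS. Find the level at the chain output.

-36.875 dBFS

Stage 1: overshoot 32 dB → 32/3.2 = 10 dB → -36 dBFS; +4 dB make-up → -32 dBFS.
Stage 2: overshoot 13 dB → 13/4 = 3.25 dB → -41.75 dBFS; +6 dB make-up → -35.75 dBFS.
Stage 3: overshoot 1.25 dB → 1.25/10 = 0.125 dB → -36.875 dBFS.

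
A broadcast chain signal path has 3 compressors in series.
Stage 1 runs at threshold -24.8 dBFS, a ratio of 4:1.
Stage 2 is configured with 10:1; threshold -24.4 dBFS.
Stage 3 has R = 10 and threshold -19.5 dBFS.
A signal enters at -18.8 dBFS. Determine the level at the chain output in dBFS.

-24.29 dBFS

Stage 1: overshoot 6 dB → 6/4 = 1.5 dB → -23.3 dBFS.
Stage 2: -23.3 dBFS is 1.1 dB over -24.4 dBFS; at 10:1 that becomes 0.11 dB over, giving -24.29 dBFS.
Stage 3: -24.29 dBFS ≤ -19.5 dBFS, so stage 3 doesn't engage; output -24.29 dBFS.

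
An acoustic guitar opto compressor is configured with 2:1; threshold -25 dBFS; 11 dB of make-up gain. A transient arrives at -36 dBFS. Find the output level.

-36 dBFS is 11 dB below the -25 dBFS threshold, so no gain reduction is applied.
Make-up gain adds 11 dB: -36 + 11 = -25 dBFS.

-25 dBFS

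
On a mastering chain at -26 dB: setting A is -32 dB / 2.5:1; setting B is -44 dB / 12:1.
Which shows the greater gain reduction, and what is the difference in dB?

B, by 12.9 dB

A: overshoot 6 dB → output overshoot 2.4 dB → GR 3.6 dB.
B: overshoot 18 dB → output overshoot 1.5 dB → GR 16.5 dB.
Difference: 12.9 dB in favour of B.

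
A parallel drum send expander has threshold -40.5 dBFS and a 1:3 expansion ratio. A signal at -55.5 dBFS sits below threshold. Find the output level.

The input is 15 dB below the -40.5 dBFS threshold.
A 1:3 expander multiplies undershoot by 3: 15 × 3 = 45 dB below threshold.
Output = -40.5 − 45 = -85.5 dBFS.

-85.5 dBFS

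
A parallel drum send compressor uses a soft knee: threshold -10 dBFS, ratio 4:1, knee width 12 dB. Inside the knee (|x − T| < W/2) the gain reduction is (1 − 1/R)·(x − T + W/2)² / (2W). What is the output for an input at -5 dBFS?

x − T + W/2 = -5 − (-10) + 6 = 11.
GR = (1 − 1/4) × 11² / 24 = 0.75 × 121 / 24 = 3.78125 dB.
Output = -5 − 3.78125 = -8.78125 dBFS.

-8.78125 dBFS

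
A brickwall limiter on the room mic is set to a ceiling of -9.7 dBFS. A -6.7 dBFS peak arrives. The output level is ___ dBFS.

At ∞:1, everything above -9.7 dBFS is held at the ceiling.

-9.7 dBFS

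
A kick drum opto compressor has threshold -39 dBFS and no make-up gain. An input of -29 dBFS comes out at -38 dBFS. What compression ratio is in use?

10:1

Input overshoot = -29 − (-39) = 10 dB; output overshoot = -38 − (-39) = 1 dB.
Ratio = 10 / 1 = 10.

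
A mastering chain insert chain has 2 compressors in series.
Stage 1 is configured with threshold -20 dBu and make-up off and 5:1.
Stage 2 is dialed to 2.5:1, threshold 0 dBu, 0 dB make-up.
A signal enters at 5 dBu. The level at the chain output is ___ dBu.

Stage 1: 5 dBu is 25 dB over -20 dBu; at 5:1 that becomes 5 dB over, giving -15 dBu.
Stage 2: -15 dBu ≤ 0 dBu, so stage 2 doesn't engage; output -15 dBu.

-15 dBu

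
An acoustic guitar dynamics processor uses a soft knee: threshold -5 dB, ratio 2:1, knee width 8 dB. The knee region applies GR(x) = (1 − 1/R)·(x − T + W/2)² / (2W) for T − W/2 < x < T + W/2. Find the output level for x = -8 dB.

x − T + W/2 = -8 − (-5) + 4 = 1.
GR = (1 − 1/2) × 1² / 16 = 0.5 × 1 / 16 = 0.03125 dB.
Output = -8 − 0.03125 = -8.03125 dB.

-8.03125 dB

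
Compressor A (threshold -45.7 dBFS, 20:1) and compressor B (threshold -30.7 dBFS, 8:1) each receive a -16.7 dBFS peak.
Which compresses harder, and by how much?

A: 29 dB over, compressed to 1.45 dB over, so 27.55 dB of GR.
B: 14 dB over, compressed to 1.75 dB over, so 12.25 dB of GR.
Difference: 15.3 dB in favour of A.

A, by 15.3 dB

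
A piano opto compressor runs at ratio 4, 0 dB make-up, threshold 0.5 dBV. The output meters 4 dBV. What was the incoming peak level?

14.5 dBV

That's 3.5 dB above the 0.5 dBV threshold.
Before 4:1 compression the overshoot was 3.5 × 4 = 14 dB, so input = 0.5 + 14 = 14.5 dBV.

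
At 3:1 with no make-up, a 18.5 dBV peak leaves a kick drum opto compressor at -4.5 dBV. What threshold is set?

-16 dBV

Gain reduction = 18.5 − (-4.5) = 23 dB; output overshoot = GR / (R − 1) = 23 / 2 = 11.5 dB.
Threshold = output − output overshoot = -4.5 − 11.5 = -16 dBV.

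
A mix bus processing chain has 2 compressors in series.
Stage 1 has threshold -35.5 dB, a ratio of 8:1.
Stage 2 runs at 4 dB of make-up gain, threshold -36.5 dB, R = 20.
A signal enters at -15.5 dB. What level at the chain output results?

-32.325 dB

Stage 1: overshoot 20 dB → 20/8 = 2.5 dB → -33 dB.
Stage 2: overshoot 3.5 dB → 3.5/20 = 0.175 dB → -36.325 dB; +4 dB make-up → -32.325 dB.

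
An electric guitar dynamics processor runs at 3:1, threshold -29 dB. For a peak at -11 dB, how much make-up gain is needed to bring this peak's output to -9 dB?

14 dB

The peak compresses to -29 + 18/3 = -23 dB.
To reach -9 dB requires -9 − (-23) = 14 dB of make-up.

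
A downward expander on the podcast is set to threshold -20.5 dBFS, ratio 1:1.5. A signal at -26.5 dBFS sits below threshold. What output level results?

-29.5 dBFS

Undershoot = (-20.5) − (-26.5) = 6 dB.
At 1:1.5, that expands to 9 dB under threshold.
Output = -20.5 − 9 = -29.5 dBFS.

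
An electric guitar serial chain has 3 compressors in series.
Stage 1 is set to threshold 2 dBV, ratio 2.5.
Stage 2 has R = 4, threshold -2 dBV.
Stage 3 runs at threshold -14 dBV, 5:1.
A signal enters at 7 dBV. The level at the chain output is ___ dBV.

Stage 1: 5 dB above 2 dBV, reduced 2.5:1 to 2 dB above → 4 dBV.
Stage 2: 6 dB above -2 dBV, reduced 4:1 to 1.5 dB above → -0.5 dBV.
Stage 3: -0.5 dBV is 13.5 dB over -14 dBV; at 5:1 that becomes 2.7 dB over, giving -11.3 dBV.

-11.3 dBV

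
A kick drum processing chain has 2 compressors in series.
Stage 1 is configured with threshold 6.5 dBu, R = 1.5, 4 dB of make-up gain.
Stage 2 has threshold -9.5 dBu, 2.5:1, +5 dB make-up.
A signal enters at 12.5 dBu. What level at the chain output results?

Stage 1: 6 dB above 6.5 dBu, reduced 1.5:1 to 4 dB above → 10.5 dBu; +4 dB make-up → 14.5 dBu.
Stage 2: 24 dB above -9.5 dBu, reduced 2.5:1 to 9.6 dB above → 0.1 dBu; +5 dB make-up → 5.1 dBu.

5.1 dBu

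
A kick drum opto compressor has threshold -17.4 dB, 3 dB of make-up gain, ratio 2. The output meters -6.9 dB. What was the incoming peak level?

Stripping the +3 dB make-up gives -9.9 dB at the gain stage.
Post-compression overshoot = -9.9 − (-17.4) = 7.5 dB.
Undo the ratio: input overshoot = 7.5 × 2 = 15 dB, giving input = -2.4 dB.

-2.4 dB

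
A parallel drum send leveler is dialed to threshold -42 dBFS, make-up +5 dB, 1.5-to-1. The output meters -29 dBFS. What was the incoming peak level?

Before make-up, the level was -29 − 5 = -34 dBFS.
That's 8 dB above the -42 dBFS threshold.
Undo the ratio: input overshoot = 8 × 1.5 = 12 dB, giving input = -30 dBFS.

-30 dBFS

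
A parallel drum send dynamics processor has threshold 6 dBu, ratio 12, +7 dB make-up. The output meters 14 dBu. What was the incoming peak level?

Before make-up, the level was 14 − 7 = 7 dBu.
The compressed level sits 7 − 6 = 1 dB over threshold.
Undo the ratio: input overshoot = 1 × 12 = 12 dB, giving input = 18 dBu.

18 dBu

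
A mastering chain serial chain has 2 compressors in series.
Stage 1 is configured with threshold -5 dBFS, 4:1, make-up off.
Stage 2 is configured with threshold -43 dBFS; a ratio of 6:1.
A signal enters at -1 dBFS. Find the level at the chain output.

-36.5 dBFS

Stage 1: -1 dBFS is 4 dB over -5 dBFS; at 4:1 that becomes 1 dB over, giving -4 dBFS.
Stage 2: overshoot 39 dB → 39/6 = 6.5 dB → -36.5 dBFS.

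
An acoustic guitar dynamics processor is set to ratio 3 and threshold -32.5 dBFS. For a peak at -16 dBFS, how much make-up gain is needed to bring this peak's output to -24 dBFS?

The peak compresses to -32.5 + 16.5/3 = -27 dBFS.
To reach -24 dBFS requires -24 − (-27) = 3 dB of make-up.

3 dB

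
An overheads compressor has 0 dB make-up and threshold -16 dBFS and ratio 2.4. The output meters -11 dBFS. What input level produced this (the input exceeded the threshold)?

The compressed level sits -11 − (-16) = 5 dB over threshold.
Before 2.4:1 compression the overshoot was 5 × 2.4 = 12 dB, so input = -16 + 12 = -4 dBFS.

-4 dBFS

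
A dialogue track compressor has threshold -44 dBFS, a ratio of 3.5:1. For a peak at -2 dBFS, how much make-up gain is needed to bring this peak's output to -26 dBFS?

6 dB

Without make-up, output = threshold + overshoot/3.5 = -44 + 12 = -32 dBFS.
Gap to target: 6 dB.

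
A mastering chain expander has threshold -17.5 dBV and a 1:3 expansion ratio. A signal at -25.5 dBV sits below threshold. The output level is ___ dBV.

The input is 8 dB below the -17.5 dBV threshold.
A 1:3 expander multiplies undershoot by 3: 8 × 3 = 24 dB below threshold.
Output = -17.5 − 24 = -41.5 dBV.

-41.5 dBV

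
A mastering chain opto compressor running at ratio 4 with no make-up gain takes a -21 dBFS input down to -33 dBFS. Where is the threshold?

Let T be the threshold. Output overshoot = (input overshoot)/R, so -33 − T = (-21 − T)/4.
4·(-33 − T) = -21 − T → 3·T = -132 − (-21) = -111.
T = -111/3 = -37 dBFS.

-37 dBFS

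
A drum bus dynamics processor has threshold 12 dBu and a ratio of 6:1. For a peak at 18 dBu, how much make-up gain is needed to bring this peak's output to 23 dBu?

10 dB

Without make-up, output = threshold + overshoot/6 = 12 + 1 = 13 dBu.
Gap to target: 10 dB.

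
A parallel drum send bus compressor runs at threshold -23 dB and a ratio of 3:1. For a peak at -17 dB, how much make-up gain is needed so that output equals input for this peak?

4 dB

Overshoot 6 dB → 6/3 = 2 dB after compression, so the compressed level is -23 + 2 = -21 dB.
Make-up = target − compressed = -17 − (-21) = 4 dB.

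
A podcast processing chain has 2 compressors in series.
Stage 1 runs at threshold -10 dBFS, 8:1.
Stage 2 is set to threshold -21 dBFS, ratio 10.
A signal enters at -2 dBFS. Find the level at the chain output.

-19.8 dBFS

Stage 1: 8 dB above -10 dBFS, reduced 8:1 to 1 dB above → -9 dBFS.
Stage 2: -9 dBFS is 12 dB over -21 dBFS; at 10:1 that becomes 1.2 dB over, giving -19.8 dBFS.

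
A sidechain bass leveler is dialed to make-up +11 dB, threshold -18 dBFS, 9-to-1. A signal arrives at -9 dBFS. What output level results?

-9 dBFS sits 9 dB over threshold.
9:1 compression reduces that to 9/9 = 1 dB over.
That puts the output at -17 dBFS; make-up adds 11 dB, giving -6 dBFS.

-6 dBFS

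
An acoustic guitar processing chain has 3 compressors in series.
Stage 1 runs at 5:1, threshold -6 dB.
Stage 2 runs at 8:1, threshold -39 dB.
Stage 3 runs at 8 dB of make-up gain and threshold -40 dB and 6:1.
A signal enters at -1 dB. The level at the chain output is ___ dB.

-31.125 dB

Stage 1: -1 dB is 5 dB over -6 dB; at 5:1 that becomes 1 dB over, giving -5 dB.
Stage 2: -5 dB is 34 dB over -39 dB; at 8:1 that becomes 4.25 dB over, giving -34.75 dB.
Stage 3: 5.25 dB above -40 dB, reduced 6:1 to 0.875 dB above → -39.125 dB; +8 dB make-up → -31.125 dB.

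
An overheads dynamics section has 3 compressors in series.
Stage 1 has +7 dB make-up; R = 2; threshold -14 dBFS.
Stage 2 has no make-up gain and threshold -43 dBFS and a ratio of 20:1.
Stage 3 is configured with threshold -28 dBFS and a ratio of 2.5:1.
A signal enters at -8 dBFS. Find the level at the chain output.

Stage 1: -8 dBFS is 6 dB over -14 dBFS; at 2:1 that becomes 3 dB over, giving -11 dBFS; +7 dB make-up → -4 dBFS.
Stage 2: -4 dBFS is 39 dB over -43 dBFS; at 20:1 that becomes 1.95 dB over, giving -41.05 dBFS.
Stage 3: below threshold (-41.05 ≤ -28); passes unchanged; output -41.05 dBFS.

-41.05 dBFS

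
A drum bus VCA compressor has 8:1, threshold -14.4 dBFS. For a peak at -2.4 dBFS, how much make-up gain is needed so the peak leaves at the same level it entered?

Overshoot 12 dB → 12/8 = 1.5 dB after compression, so the compressed level is -14.4 + 1.5 = -12.9 dBFS.
Make-up = target − compressed = -2.4 − (-12.9) = 10.5 dB.

10.5 dB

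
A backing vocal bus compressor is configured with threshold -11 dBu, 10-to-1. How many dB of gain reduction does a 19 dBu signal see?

27 dB

Overshoot = 19 − (-11) = 30 dB.
After 10:1 compression the overshoot becomes 30/10 = 3 dB.
Gain reduction = 30 − 3 = 27 dB.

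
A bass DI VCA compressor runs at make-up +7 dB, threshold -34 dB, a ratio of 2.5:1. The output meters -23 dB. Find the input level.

-24 dB

Before make-up, the level was -23 − 7 = -30 dB.
That's 4 dB above the -34 dB threshold.
Undo the ratio: input overshoot = 4 × 2.5 = 10 dB, giving input = -24 dB.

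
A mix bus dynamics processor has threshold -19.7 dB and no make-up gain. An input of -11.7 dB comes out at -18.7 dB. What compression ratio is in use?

Input overshoot = -11.7 − (-19.7) = 8 dB; output overshoot = -18.7 − (-19.7) = 1 dB.
Ratio = 8 / 1 = 8.

8:1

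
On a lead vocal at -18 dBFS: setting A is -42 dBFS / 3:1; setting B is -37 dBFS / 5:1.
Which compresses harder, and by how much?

A: 24 dB over, compressed to 8 dB over, so 16 dB of GR.
B: 19 dB over, compressed to 3.8 dB over, so 15.2 dB of GR.
A applies 0.8 dB more gain reduction.

A, by 0.8 dB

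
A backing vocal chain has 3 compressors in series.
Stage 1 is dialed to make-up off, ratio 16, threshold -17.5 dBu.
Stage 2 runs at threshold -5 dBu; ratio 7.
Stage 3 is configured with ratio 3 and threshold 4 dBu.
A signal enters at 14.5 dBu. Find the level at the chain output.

Stage 1: 14.5 dBu is 32 dB over -17.5 dBu; at 16:1 that becomes 2 dB over, giving -15.5 dBu.
Stage 2: -15.5 dBu is at or below the -5 dBu threshold — no compression; output -15.5 dBu.
Stage 3: -15.5 dBu ≤ 4 dBu, so stage 3 doesn't engage; output -15.5 dBu.

-15.5 dBu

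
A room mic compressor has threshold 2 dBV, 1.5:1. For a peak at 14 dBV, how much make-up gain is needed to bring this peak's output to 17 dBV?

Without make-up, output = threshold + overshoot/1.5 = 2 + 8 = 10 dBV.
Gap to target: 7 dB.

7 dB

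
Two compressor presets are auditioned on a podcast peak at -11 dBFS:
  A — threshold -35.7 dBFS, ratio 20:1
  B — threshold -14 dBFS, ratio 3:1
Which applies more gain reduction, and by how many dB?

A, by 21.465 dB

A: overshoot 24.7 dB → output overshoot 1.235 dB → GR 23.465 dB.
B: overshoot 3 dB → output overshoot 1 dB → GR 2 dB.
Difference: 21.465 dB in favour of A.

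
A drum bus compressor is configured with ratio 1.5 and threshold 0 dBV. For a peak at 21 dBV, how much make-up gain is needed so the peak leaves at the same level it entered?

Without make-up, output = threshold + overshoot/1.5 = 0 + 14 = 14 dBV.
Gap to target: 7 dB.

7 dB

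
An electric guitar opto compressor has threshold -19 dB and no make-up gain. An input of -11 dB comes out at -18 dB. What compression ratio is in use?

8:1

Input overshoot = -11 − (-19) = 8 dB; output overshoot = -18 − (-19) = 1 dB.
Ratio = 8 / 1 = 8.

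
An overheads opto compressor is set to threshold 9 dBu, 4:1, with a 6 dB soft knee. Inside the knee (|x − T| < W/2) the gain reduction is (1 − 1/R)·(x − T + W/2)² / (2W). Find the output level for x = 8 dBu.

x − T + W/2 = 8 − 9 + 3 = 2.
GR = (1 − 1/4) × 2² / 12 = 0.75 × 4 / 12 = 0.25 dB.
Output = 8 − 0.25 = 7.75 dBu.

7.75 dBu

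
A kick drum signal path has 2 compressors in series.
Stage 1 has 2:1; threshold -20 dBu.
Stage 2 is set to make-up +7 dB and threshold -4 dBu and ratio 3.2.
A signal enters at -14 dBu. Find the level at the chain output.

Stage 1: overshoot 6 dB → 6/2 = 3 dB → -17 dBu.
Stage 2: -17 dBu is at or below the -4 dBu threshold — no compression; make-up brings it to -10 dBu.

-10 dBu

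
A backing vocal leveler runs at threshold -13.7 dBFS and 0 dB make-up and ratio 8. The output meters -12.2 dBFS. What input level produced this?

The compressed level sits -12.2 − (-13.7) = 1.5 dB over threshold.
Before 8:1 compression the overshoot was 1.5 × 8 = 12 dB, so input = -13.7 + 12 = -1.7 dBFS.

-1.7 dBFS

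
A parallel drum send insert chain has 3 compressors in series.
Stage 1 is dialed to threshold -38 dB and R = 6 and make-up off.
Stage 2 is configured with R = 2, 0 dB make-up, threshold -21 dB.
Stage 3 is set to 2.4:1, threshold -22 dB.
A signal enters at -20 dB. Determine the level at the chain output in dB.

-35 dB

Stage 1: -20 dB is 18 dB over -38 dB; at 6:1 that becomes 3 dB over, giving -35 dB.
Stage 2: -35 dB is at or below the -21 dB threshold — no compression; output -35 dB.
Stage 3: below threshold (-35 ≤ -22); passes unchanged; output -35 dB.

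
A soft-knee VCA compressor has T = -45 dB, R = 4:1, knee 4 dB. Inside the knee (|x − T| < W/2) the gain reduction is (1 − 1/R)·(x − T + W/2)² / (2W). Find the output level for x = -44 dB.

-44.84375 dB

x − T + W/2 = -44 − (-45) + 2 = 3.
GR = (1 − 1/4) × 3² / 8 = 0.75 × 9 / 8 = 0.84375 dB.
Output = -44 − 0.84375 = -44.84375 dB.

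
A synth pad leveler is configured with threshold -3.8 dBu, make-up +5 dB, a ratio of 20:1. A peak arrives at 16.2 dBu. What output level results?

Overshoot: 16.2 − (-3.8) = 20 dB.
The 20 dB excess becomes 1 dB after 20:1 reduction.
That puts the output at -2.8 dBu; make-up adds 5 dB, giving 2.2 dBu.

2.2 dBu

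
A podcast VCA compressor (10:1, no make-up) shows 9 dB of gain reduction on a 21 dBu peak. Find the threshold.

11 dBu

Gain reduction = 21 − 12 = 9 dB; output overshoot = GR / (R − 1) = 9 / 9 = 1 dB.
Threshold = output − output overshoot = 12 − 1 = 11 dBu.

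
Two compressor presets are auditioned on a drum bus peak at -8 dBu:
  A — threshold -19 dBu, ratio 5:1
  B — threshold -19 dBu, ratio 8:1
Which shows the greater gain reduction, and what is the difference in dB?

A: overshoot 11 dB → output overshoot 2.2 dB → GR 8.8 dB.
B: overshoot 11 dB → output overshoot 1.375 dB → GR 9.625 dB.
B applies 0.825 dB more gain reduction.

B, by 0.825 dB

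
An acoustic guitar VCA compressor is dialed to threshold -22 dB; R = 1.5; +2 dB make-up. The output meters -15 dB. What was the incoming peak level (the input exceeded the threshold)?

Stripping the +2 dB make-up gives -17 dB at the gain stage.
The compressed level sits -17 − (-22) = 5 dB over threshold.
Before 1.5:1 compression the overshoot was 5 × 1.5 = 7.5 dB, so input = -22 + 7.5 = -14.5 dB.

-14.5 dB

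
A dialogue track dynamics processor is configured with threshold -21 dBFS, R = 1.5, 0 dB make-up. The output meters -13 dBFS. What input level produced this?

Post-compression overshoot = -13 − (-21) = 8 dB.
Undo the ratio: input overshoot = 8 × 1.5 = 12 dB, giving input = -9 dBFS.

-9 dBFS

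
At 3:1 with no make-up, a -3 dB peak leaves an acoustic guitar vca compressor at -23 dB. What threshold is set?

Gain reduction = -3 − (-23) = 20 dB; output overshoot = GR / (R − 1) = 20 / 2 = 10 dB.
Threshold = output − output overshoot = -23 − 10 = -33 dB.

-33 dB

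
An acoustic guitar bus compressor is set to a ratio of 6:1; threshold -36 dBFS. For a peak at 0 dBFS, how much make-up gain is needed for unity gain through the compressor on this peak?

30 dB

The peak compresses to -36 + 36/6 = -30 dBFS.
To reach 0 dBFS requires 0 − (-30) = 30 dB of make-up.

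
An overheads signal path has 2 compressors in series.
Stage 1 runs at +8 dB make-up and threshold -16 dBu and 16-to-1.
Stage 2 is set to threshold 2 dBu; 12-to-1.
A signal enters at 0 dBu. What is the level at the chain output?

-7 dBu

Stage 1: 0 dBu is 16 dB over -16 dBu; at 16:1 that becomes 1 dB over, giving -15 dBu; +8 dB make-up → -7 dBu.
Stage 2: -7 dBu ≤ 2 dBu, so stage 2 doesn't engage; output -7 dBu.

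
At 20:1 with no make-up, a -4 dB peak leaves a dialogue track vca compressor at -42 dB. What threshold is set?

Input is 40 dB above T (since output overshoot × R = input overshoot: (-42 − T)·20 = -4 − T gives T = -44 dB).
Check: -44 + (-4 − (-44))/20 = -44 + 2 = -42 dB. ✓

-44 dB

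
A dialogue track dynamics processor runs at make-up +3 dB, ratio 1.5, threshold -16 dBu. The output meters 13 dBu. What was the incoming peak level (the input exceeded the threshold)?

23 dBu

Remove make-up: 13 − 3 = 10 dBu.
The compressed level sits 10 − (-16) = 26 dB over threshold.
Undo the ratio: input overshoot = 26 × 1.5 = 39 dB, giving input = 23 dBu.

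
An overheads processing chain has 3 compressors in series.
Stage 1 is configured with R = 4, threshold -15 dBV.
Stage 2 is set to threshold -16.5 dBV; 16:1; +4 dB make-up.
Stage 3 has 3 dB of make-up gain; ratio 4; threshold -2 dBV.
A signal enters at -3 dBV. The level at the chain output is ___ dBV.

-9.21875 dBV

Stage 1: -3 dBV is 12 dB over -15 dBV; at 4:1 that becomes 3 dB over, giving -12 dBV.
Stage 2: overshoot 4.5 dB → 4.5/16 = 0.28125 dB → -16.21875 dBV; +4 dB make-up → -12.21875 dBV.
Stage 3: -12.21875 dBV ≤ -2 dBV, so stage 3 doesn't engage; make-up brings it to -9.21875 dBV.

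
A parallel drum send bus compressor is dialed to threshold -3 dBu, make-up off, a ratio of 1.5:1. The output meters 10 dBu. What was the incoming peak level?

16.5 dBu

The compressed level sits 10 − (-3) = 13 dB over threshold.
Undo the ratio: input overshoot = 13 × 1.5 = 19.5 dB, giving input = 16.5 dBu.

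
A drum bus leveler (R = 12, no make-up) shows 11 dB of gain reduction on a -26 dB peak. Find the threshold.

-38 dB

Let T be the threshold. Output overshoot = (input overshoot)/R, so -37 − T = (-26 − T)/12.
12·(-37 − T) = -26 − T → 11·T = -444 − (-26) = -418.
T = -418/11 = -38 dB.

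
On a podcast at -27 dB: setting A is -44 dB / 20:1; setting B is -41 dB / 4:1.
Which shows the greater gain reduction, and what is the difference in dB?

A: GR = 17 − 17/20 = 16.15 dB.
B: GR = 14 − 14/4 = 10.5 dB.
A reduces 5.65 dB more.

A, by 5.65 dB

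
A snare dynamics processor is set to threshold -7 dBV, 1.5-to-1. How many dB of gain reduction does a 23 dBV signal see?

10 dB

Overshoot = 23 − (-7) = 30 dB.
After 1.5:1 compression the overshoot becomes 30/1.5 = 20 dB.
Gain reduction = 30 − 20 = 10 dB.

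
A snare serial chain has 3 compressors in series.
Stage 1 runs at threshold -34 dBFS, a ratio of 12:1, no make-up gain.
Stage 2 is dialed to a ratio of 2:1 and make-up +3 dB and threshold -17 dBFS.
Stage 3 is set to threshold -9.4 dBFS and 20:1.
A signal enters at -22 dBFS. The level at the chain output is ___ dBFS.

Stage 1: overshoot 12 dB → 12/12 = 1 dB → -33 dBFS.
Stage 2: below threshold (-33 ≤ -17); passes unchanged; make-up brings it to -30 dBFS.
Stage 3: -30 dBFS ≤ -9.4 dBFS, so stage 3 doesn't engage; output -30 dBFS.

-30 dBFS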